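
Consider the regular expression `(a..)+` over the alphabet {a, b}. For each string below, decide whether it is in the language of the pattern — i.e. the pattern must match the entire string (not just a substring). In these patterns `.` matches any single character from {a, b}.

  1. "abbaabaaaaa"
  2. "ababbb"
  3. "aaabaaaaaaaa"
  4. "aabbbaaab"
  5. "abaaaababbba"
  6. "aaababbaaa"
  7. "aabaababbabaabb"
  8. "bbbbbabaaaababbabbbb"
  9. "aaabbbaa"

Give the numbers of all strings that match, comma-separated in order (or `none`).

1 → no match
2 → no match
3 → no match
4 → no match
5 → no match
6 → no match
7 → match
8 → no match — must start with "a"
9 → no match

7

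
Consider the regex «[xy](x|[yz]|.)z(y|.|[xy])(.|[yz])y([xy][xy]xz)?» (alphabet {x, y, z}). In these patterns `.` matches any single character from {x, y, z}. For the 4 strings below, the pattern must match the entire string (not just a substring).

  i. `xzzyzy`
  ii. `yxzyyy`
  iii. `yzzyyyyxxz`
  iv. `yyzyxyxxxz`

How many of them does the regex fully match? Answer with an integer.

4

i. `xzzyzy` → match
ii. `yxzyyy` → match
iii. `yzzyyyyxxz` → match
iv. `yyzyxyxxxz` → match
Total matched: 4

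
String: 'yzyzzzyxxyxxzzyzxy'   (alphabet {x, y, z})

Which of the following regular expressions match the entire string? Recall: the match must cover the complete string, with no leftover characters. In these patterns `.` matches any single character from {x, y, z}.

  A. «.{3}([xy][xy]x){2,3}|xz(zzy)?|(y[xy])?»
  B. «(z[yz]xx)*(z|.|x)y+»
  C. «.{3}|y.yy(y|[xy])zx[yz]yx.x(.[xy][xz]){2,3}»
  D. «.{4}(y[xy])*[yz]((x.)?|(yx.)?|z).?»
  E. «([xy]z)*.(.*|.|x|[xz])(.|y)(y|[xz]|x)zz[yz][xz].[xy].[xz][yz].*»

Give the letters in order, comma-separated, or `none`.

E

A → no match
B → no match
C → no match
D → no match
E → match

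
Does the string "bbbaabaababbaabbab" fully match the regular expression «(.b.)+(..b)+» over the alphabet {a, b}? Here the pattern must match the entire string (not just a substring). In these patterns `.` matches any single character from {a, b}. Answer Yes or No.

Yes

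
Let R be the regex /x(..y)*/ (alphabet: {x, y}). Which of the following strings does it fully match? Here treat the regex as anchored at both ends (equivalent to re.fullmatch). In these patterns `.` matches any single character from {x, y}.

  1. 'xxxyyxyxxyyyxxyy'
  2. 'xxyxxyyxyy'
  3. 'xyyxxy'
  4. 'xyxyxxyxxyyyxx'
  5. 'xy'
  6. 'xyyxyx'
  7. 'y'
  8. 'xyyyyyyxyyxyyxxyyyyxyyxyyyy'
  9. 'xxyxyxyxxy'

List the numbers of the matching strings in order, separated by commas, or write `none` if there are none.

1 → no match
2. 'xxyxxyyxyy' → no match
3. 'xyyxxy' → no match
4 → no match
5. 'xy' → no match
6. 'xyyxyx' → no match
7. 'y' → no match — must start with 'x'
8 → no match
9. 'xxyxyxyxxy' → no match

none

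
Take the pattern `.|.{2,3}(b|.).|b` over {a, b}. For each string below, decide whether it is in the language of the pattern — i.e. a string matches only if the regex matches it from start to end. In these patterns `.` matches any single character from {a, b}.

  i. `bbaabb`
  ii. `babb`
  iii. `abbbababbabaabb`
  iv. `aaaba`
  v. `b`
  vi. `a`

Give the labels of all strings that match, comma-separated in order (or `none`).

i → no match
ii → match
iii → no match
iv → match
v → match
vi → match

ii, iv, v, vi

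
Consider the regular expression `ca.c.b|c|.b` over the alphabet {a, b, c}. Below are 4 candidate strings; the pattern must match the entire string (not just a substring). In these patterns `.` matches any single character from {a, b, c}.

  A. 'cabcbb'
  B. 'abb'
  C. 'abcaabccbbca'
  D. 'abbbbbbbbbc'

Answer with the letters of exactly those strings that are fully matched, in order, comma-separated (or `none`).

A → match
B → no match
C → no match
D → no match

A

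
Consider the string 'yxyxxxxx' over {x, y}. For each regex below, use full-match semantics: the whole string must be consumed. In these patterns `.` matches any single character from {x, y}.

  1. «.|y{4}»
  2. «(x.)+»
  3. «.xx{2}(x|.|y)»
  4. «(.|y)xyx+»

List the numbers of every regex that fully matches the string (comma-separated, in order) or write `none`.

4

1 → no match
2 → no match — must start with 'x'
3 → no match
4 → match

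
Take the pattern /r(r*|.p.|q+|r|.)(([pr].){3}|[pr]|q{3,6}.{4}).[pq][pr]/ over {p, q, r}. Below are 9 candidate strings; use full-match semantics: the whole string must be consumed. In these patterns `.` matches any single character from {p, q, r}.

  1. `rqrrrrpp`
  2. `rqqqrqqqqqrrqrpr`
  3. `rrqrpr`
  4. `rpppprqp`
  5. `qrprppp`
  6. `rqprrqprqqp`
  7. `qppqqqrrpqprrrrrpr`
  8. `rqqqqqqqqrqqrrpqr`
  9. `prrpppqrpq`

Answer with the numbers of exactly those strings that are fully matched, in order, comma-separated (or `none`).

4, 6

1 → no match
2 → no match
3 → no match
4 → match
5 → no match — must start with `r`
6 → match
7 → no match — must start with `r`
8 → no match
9 → no match — must start with `r`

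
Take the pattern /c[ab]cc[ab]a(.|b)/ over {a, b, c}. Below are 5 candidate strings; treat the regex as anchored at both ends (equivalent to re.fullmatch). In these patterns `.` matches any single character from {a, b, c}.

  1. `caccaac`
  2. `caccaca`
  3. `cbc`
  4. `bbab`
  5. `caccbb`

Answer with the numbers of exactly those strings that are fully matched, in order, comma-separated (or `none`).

1

1 → match
2 → no match
3 → no match
4 → no match — must start with `c`
5 → no match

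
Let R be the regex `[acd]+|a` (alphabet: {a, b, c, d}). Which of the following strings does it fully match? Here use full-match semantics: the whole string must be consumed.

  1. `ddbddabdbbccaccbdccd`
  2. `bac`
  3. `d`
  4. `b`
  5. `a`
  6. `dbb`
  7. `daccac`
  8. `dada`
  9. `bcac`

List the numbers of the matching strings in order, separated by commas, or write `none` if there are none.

1 → no match
2 → no match
3 → match
4 → no match
5 → match
6 → no match
7 → match
8 → match
9 → no match

3, 5, 7, 8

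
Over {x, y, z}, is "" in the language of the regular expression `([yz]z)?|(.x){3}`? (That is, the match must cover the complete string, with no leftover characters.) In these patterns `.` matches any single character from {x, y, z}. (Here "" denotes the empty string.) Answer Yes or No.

Yes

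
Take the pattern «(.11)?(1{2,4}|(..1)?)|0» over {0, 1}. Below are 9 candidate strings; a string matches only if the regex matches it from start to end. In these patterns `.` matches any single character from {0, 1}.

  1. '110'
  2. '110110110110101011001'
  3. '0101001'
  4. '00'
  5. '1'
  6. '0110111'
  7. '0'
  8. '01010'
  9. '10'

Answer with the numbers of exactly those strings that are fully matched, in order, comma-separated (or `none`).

7

1. '110' → no match
2 → no match
3. '0101001' → no match
4. '00' → no match
5. '1' → no match
6. '0110111' → no match
7. '0' → match
8. '01010' → no match
9. '10' → no match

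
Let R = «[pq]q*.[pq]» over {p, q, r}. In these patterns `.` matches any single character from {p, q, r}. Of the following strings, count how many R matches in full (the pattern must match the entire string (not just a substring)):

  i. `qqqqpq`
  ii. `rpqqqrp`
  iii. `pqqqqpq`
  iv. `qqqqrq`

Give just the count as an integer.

i → match
ii → no match
iii → match
iv → match
Total matched: 3

3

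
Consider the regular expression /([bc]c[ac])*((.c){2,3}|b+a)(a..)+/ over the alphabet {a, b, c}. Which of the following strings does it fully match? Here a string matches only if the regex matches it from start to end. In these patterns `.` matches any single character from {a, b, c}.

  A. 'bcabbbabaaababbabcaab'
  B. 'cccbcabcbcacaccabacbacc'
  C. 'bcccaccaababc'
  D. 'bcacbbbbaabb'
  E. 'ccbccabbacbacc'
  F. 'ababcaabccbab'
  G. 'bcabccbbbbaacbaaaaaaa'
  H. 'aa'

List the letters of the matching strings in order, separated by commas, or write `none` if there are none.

A → no match
B → no match
C → match
D → no match
E → no match
F → no match
G → no match
H → no match

C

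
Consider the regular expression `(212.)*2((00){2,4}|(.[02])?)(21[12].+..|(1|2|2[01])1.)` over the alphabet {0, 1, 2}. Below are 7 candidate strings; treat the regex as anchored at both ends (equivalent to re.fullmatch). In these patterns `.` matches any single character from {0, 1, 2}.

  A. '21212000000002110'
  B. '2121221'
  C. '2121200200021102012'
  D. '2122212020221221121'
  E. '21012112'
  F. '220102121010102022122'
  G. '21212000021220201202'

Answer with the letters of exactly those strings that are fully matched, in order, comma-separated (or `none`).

A → match
B. '2121221' → no match
C → no match
D → match
E. '21012112' → no match
F → no match
G → match

A, D, G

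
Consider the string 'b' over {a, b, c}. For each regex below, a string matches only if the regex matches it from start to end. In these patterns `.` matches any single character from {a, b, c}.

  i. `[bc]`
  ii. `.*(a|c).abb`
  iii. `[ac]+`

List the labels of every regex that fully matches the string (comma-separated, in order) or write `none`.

i

i → match
ii → no match — must end with 'abb'
iii → no match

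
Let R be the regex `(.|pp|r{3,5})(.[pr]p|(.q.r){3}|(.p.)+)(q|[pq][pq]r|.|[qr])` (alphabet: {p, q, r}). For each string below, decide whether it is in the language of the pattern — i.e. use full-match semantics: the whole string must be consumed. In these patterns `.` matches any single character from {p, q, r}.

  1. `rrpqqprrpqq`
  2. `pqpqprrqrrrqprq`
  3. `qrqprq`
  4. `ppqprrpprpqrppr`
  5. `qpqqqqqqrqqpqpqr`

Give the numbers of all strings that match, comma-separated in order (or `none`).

1 → match
2 → no match
3 → no match
4 → match
5 → no match

1, 4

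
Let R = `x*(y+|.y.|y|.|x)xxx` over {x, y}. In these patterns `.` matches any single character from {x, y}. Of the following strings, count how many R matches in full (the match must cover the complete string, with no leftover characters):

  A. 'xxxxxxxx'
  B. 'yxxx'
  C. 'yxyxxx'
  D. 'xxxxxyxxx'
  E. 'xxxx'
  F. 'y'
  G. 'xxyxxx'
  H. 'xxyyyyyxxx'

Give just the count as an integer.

6

A → match
B → match
C → no match
D → match
E → match
F → no match — must end with 'xxx'
G → match
H → match
Total matched: 6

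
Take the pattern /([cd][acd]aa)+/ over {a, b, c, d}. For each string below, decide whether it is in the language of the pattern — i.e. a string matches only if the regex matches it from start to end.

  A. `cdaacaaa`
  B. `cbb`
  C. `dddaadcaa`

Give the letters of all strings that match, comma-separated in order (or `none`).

A. `cdaacaaa` → match
B. `cbb` → no match — must end with `aa`
C. `dddaadcaa` → no match

A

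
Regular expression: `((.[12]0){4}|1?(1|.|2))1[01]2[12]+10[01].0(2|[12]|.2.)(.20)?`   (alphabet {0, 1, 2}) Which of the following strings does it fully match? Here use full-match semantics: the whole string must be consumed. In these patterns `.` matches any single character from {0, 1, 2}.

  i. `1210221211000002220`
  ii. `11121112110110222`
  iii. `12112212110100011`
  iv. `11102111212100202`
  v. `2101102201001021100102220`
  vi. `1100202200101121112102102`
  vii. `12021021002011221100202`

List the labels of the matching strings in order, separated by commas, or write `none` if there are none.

i → no match
ii → match
iii → no match
iv → match
v → no match
vi → no match
vii → match

ii, iv, vii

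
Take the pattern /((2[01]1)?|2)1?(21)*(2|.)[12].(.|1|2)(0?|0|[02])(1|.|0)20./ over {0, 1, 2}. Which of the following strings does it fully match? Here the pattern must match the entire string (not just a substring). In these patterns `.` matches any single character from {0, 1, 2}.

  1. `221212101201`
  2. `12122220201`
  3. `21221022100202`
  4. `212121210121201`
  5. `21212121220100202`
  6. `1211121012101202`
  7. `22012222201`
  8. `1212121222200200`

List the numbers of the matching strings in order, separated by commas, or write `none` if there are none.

1, 2, 4, 5, 8

1 → match
2 → match
3 → no match
4 → match
5 → match
6 → no match
7 → no match
8 → match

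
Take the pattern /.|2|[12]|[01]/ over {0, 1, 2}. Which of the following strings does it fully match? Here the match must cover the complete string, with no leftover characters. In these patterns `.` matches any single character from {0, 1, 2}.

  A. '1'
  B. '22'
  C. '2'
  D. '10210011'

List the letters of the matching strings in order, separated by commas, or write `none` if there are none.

A → match
B → no match
C → match
D → no match

A, C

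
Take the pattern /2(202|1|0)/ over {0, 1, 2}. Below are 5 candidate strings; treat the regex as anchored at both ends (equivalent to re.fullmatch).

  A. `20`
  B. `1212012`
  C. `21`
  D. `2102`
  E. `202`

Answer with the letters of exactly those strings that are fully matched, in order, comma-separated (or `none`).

A, C

A → match
B → no match — must start with `2`
C → match
D → no match
E → no match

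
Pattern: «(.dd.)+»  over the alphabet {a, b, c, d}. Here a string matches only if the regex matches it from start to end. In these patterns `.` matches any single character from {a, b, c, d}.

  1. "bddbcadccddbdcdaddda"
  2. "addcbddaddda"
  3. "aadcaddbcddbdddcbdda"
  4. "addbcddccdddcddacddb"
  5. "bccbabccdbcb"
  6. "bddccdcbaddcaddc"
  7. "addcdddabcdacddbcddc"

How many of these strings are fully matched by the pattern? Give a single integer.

1 → no match
2 → match
3 → no match
4 → match
5 → no match
6 → no match
7 → no match
Total matched: 2

2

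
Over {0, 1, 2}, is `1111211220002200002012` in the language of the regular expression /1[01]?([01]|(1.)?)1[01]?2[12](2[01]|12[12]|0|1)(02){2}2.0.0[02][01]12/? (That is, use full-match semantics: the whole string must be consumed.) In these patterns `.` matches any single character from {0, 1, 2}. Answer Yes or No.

No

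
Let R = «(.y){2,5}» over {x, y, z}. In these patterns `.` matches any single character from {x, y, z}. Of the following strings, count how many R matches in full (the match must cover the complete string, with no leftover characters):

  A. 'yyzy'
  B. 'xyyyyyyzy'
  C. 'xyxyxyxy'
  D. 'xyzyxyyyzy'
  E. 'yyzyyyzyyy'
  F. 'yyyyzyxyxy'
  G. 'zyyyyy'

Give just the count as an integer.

6

A. 'yyzy' → match
B. 'xyyyyyyzy' → no match
C. 'xyxyxyxy' → match
D. 'xyzyxyyyzy' → match
E. 'yyzyyyzyyy' → match
F. 'yyyyzyxyxy' → match
G. 'zyyyyy' → match
Total matched: 6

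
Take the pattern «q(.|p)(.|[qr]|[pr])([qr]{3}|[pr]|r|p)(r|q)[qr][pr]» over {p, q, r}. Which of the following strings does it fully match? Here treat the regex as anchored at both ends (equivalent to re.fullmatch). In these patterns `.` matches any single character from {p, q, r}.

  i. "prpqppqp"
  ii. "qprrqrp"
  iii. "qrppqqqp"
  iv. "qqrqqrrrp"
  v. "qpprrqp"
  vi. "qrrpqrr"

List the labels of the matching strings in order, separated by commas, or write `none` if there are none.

i. "prpqppqp" → no match — must start with "q"
ii. "qprrqrp" → match
iii. "qrppqqqp" → no match
iv. "qqrqqrrrp" → match
v. "qpprrqp" → match
vi. "qrrpqrr" → match

ii, iv, v, vi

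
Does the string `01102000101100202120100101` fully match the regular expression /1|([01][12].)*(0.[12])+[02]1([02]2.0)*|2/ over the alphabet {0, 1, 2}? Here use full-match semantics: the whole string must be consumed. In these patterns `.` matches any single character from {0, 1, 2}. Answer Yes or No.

No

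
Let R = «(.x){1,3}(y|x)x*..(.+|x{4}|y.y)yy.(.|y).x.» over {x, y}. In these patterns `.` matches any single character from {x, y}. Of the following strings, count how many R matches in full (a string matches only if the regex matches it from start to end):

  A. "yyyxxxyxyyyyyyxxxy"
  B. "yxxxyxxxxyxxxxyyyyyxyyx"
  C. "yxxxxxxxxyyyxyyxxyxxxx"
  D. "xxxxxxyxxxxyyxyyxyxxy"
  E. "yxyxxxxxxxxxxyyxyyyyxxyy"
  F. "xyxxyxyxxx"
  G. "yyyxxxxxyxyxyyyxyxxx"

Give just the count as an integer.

A → no match
B → no match
C → no match
D → match
E → no match
F. "xyxxyxyxxx" → no match
G → no match
Total matched: 1

1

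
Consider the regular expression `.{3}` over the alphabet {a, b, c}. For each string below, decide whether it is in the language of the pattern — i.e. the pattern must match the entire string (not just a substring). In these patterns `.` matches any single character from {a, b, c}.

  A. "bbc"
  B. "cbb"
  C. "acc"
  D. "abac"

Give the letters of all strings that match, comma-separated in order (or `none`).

A, B, C

A → match
B → match
C → match
D → no match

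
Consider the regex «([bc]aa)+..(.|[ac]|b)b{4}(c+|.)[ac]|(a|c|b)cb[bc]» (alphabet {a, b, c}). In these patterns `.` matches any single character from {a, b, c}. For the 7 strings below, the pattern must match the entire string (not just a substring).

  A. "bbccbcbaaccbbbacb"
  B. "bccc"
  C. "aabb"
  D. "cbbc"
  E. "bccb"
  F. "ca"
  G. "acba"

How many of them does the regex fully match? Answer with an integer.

0

A → no match
B → no match
C → no match
D → no match
E → no match
F → no match
G → no match
Total matched: 0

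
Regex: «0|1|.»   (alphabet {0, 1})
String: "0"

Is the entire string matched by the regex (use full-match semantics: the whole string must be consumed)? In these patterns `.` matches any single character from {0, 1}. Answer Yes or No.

Yes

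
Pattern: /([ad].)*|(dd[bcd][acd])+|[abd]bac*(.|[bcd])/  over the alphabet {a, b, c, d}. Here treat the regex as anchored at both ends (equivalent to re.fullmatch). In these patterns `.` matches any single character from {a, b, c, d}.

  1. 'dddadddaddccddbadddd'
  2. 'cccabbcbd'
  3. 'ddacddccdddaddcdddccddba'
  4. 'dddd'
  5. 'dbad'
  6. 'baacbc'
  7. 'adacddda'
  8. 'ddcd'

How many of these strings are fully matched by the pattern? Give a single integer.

5

1 → match
2 → no match
3 → no match
4 → match
5 → match
6 → no match
7 → match
8 → match
Total matched: 5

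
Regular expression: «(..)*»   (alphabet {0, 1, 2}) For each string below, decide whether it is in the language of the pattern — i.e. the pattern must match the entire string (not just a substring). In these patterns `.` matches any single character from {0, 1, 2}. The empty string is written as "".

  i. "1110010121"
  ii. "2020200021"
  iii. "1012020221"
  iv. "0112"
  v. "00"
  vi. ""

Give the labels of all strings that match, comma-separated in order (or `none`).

i, ii, iii, iv, v, vi

i → match
ii → match
iii → match
iv → match
v → match
vi → match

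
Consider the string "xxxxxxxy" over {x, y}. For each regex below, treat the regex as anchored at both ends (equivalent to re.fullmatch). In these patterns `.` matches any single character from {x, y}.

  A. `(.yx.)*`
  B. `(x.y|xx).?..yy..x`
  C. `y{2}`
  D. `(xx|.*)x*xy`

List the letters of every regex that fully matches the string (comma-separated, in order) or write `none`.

A → no match
B → no match — must end with "x"
C → no match — must start with "y"
D → match

D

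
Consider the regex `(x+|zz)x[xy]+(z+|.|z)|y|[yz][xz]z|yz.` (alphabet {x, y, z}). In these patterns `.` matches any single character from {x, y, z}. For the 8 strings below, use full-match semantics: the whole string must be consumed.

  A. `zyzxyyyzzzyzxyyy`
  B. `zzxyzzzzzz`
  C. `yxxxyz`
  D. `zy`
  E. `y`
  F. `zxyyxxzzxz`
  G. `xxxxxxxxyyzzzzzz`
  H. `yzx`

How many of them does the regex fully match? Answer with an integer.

4

A → no match
B. `zzxyzzzzzz` → match
C. `yxxxyz` → no match
D. `zy` → no match
E. `y` → match
F. `zxyyxxzzxz` → no match
G → match
H. `yzx` → match
Total matched: 4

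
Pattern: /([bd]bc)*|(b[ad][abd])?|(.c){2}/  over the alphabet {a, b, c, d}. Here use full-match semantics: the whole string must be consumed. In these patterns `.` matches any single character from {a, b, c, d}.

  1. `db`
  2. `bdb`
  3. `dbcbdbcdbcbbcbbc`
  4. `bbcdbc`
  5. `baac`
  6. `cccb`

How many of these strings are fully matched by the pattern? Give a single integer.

1. `db` → no match
2. `bdb` → match
3 → no match
4. `bbcdbc` → match
5. `baac` → no match
6. `cccb` → no match
Total matched: 2

2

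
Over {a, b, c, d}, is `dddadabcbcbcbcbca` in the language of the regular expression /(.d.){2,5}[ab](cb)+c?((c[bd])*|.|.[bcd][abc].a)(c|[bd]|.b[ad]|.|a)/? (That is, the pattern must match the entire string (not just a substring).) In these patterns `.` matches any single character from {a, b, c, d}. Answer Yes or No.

Yes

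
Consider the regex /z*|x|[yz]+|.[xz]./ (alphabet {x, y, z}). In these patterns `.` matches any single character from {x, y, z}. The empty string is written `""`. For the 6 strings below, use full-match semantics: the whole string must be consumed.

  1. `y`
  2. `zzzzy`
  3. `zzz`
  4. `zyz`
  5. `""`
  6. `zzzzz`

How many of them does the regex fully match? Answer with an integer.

6

1 → match
2 → match
3 → match
4 → match
5 → match
6 → match
Total matched: 6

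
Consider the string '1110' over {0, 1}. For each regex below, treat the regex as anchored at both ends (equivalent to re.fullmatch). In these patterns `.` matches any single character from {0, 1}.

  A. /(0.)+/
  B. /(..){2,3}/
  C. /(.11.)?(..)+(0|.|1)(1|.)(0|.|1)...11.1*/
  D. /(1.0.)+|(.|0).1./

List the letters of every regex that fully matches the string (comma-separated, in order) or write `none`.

B, D

A → no match — must start with '0'
B → match
C → no match
D → match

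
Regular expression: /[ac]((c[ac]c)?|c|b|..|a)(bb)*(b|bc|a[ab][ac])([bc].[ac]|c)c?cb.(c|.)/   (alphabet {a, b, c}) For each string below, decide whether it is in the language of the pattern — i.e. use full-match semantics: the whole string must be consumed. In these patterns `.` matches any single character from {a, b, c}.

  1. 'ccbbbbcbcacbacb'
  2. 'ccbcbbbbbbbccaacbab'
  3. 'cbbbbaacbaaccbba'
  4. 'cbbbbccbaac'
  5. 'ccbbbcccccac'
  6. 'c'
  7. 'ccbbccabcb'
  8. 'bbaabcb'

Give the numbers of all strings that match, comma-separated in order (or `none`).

1 → no match
2 → no match
3 → match
4 → no match
5 → no match
6 → no match
7 → no match
8 → no match

3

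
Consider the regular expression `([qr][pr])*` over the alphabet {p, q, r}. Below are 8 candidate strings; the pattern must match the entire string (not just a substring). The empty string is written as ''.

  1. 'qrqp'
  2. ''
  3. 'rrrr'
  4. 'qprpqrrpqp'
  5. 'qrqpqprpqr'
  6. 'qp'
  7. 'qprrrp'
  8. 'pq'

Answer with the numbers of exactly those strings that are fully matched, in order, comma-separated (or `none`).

1, 2, 3, 4, 5, 6, 7

1 → match
2 → match
3 → match
4 → match
5 → match
6 → match
7 → match
8 → no match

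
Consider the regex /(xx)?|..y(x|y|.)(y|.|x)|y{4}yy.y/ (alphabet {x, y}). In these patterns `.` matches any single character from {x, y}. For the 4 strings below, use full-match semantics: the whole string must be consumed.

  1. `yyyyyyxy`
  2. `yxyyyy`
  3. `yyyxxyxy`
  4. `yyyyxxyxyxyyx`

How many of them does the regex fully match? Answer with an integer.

1

1 → match
2 → no match
3 → no match
4 → no match
Total matched: 1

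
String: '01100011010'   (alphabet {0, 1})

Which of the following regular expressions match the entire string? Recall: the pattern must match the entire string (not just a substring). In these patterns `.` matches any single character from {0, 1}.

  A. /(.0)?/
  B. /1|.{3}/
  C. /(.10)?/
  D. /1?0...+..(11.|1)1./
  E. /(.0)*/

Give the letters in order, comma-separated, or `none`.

A → no match
B → no match
C → no match
D → match
E → no match

D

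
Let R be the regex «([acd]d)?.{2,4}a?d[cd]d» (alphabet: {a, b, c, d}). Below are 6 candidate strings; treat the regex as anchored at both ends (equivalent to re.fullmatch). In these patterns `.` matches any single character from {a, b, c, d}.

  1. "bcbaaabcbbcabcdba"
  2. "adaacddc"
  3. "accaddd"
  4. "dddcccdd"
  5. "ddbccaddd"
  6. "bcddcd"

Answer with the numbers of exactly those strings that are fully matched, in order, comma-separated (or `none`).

3, 5, 6

1 → no match — must end with "d"
2 → no match — must end with "d"
3 → match
4 → no match
5 → match
6 → match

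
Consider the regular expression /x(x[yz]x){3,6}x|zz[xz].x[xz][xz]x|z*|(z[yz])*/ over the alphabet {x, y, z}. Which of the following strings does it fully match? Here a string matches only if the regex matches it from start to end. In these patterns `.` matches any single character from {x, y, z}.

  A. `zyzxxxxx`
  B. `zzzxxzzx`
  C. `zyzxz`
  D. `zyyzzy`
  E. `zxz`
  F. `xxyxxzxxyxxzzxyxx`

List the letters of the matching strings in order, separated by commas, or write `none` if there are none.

A → no match
B → match
C → no match
D → no match
E → no match
F → no match

B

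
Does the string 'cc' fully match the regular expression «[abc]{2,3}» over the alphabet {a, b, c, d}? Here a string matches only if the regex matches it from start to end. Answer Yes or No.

Yes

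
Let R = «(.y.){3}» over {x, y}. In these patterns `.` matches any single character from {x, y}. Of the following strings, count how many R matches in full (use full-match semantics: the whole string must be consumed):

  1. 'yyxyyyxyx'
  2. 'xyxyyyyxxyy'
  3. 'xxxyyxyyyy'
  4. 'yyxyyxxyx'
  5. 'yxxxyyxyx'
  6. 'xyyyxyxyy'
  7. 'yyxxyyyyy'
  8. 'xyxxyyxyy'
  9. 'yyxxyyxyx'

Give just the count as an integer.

1 → match
2 → no match
3 → no match
4 → match
5 → no match
6 → no match
7 → match
8 → match
9 → match
Total matched: 5

5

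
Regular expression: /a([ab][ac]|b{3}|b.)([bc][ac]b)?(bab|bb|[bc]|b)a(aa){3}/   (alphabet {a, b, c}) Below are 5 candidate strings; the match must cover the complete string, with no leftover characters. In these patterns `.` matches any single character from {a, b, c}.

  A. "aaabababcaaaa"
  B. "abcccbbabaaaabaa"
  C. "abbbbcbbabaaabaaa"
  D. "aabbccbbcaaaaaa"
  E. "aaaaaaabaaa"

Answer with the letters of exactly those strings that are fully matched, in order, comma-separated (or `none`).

none

A → no match
B → no match
C → no match
D → no match
E → no match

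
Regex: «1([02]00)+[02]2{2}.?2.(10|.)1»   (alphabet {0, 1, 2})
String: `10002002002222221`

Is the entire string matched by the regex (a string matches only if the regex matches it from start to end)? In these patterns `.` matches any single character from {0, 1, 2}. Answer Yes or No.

Yes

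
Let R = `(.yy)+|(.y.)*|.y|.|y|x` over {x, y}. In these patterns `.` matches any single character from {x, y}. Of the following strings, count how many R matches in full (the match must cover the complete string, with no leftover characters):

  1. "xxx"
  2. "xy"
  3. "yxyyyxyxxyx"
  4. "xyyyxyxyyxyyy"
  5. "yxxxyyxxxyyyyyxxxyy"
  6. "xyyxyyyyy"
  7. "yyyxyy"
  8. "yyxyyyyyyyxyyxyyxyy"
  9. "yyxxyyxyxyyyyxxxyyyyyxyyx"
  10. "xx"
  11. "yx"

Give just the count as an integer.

3

1 → no match
2 → match
3 → no match
4 → no match
5 → no match
6 → match
7 → match
8 → no match
9 → no match
10 → no match
11 → no match
Total matched: 3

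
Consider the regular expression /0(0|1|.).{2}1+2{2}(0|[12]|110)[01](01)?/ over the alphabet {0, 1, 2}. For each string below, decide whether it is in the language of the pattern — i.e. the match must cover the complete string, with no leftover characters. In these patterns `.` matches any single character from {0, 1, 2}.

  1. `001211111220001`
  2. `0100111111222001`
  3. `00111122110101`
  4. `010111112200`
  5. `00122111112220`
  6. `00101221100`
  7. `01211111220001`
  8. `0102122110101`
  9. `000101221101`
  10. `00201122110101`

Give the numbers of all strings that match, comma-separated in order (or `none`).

1 → match
2 → match
3 → match
4 → match
5 → no match
6 → match
7 → match
8 → match
9 → no match
10 → match

1, 2, 3, 4, 6, 7, 8, 10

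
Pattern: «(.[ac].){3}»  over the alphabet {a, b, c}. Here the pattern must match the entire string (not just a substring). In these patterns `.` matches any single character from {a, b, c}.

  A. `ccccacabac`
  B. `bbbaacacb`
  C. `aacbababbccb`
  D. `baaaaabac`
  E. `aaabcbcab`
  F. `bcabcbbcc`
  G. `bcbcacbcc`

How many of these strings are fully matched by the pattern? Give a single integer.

A → no match
B → no match
C → no match
D → match
E → match
F → match
G → match
Total matched: 4

4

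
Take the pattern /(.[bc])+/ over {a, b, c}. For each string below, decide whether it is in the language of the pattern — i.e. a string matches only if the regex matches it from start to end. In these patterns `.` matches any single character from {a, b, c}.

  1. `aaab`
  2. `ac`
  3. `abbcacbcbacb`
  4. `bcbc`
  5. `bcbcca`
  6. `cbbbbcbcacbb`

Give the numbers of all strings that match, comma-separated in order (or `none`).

2, 4, 6

1. `aaab` → no match
2. `ac` → match
3. `abbcacbcbacb` → no match
4. `bcbc` → match
5. `bcbcca` → no match
6. `cbbbbcbcacbb` → match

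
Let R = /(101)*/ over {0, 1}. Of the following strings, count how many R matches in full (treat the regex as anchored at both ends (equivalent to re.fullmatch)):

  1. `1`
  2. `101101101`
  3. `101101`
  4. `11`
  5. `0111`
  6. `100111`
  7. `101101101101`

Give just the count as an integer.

3

1 → no match
2 → match
3 → match
4 → no match
5 → no match
6 → no match
7 → match
Total matched: 3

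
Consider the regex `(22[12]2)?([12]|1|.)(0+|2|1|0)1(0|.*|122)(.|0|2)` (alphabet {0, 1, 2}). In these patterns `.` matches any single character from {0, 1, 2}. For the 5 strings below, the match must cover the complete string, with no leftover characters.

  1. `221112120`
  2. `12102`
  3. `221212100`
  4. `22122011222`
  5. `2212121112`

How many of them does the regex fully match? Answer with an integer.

1 → match
2 → match
3 → match
4 → match
5 → match
Total matched: 5

5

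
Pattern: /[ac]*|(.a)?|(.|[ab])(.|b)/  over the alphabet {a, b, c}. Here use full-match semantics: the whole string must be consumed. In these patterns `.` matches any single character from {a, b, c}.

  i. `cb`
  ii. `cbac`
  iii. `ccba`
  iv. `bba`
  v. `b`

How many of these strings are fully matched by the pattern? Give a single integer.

1

i → match
ii → no match
iii → no match
iv → no match
v → no match
Total matched: 1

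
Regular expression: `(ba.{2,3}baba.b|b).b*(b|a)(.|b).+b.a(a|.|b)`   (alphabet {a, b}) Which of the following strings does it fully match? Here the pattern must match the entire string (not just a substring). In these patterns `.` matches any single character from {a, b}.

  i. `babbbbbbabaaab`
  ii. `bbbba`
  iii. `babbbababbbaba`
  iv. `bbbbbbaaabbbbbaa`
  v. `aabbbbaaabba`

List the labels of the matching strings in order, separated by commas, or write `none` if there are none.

iv

i → no match
ii → no match
iii → no match
iv → match
v → no match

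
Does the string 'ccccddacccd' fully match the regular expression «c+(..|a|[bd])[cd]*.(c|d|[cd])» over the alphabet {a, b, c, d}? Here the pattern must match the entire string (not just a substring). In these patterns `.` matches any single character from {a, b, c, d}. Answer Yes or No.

No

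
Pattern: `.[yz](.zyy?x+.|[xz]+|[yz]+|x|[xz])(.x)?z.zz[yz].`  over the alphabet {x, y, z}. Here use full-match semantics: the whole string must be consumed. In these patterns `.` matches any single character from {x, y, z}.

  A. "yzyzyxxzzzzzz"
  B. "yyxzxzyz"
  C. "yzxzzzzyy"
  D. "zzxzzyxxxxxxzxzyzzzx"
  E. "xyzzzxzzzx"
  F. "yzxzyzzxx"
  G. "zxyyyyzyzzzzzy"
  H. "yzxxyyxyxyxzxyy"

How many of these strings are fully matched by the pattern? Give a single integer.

A → match
B. "yyxzxzyz" → no match
C. "yzxzzzzyy" → match
D → no match
E. "xyzzzxzzzx" → match
F. "yzxzyzzxx" → no match
G → no match
H → no match
Total matched: 3

3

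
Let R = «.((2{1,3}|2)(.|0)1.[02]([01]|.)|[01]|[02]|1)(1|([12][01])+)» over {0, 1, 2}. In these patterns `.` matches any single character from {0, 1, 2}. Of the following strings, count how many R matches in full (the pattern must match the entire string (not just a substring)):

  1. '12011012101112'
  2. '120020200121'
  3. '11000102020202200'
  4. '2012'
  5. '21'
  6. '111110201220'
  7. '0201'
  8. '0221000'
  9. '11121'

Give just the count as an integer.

0

1 → no match
2 → no match
3 → no match
4 → no match
5 → no match
6 → no match
7 → no match
8 → no match
9 → no match
Total matched: 0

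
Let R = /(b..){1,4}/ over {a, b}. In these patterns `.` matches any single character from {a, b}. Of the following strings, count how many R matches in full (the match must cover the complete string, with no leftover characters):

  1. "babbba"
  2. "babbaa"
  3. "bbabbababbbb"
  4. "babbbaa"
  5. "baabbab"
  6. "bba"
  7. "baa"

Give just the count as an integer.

1. "babbba" → match
2. "babbaa" → match
3. "bbabbababbbb" → match
4. "babbbaa" → no match
5. "baabbab" → no match
6. "bba" → match
7. "baa" → match
Total matched: 5

5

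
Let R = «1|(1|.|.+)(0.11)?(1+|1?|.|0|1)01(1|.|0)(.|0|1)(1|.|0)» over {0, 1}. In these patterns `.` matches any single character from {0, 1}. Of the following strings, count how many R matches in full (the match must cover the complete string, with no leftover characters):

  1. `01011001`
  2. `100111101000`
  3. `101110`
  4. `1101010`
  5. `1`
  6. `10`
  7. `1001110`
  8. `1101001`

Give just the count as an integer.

6

1. `01011001` → no match
2. `100111101000` → match
3. `101110` → match
4. `1101010` → match
5. `1` → match
6. `10` → no match
7. `1001110` → match
8. `1101001` → match
Total matched: 6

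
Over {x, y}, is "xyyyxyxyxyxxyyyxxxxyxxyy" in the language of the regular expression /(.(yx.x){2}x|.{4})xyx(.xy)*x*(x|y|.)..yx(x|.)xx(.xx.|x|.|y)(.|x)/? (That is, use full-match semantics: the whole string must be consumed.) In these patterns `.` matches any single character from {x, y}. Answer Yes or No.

Yes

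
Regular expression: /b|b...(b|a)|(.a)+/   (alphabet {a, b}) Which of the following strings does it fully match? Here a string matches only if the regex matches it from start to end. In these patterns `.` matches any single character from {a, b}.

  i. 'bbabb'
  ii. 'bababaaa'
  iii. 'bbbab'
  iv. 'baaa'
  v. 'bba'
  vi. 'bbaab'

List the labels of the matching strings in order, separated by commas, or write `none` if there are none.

i → match
ii → match
iii → match
iv → match
v → no match
vi → match

i, ii, iii, iv, vi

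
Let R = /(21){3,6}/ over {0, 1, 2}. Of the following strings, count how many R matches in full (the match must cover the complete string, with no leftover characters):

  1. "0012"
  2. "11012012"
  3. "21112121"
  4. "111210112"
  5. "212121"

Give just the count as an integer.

1 → no match — must start with "21"
2 → no match — must start with "21"
3 → no match
4 → no match — must start with "21"
5 → match
Total matched: 1

1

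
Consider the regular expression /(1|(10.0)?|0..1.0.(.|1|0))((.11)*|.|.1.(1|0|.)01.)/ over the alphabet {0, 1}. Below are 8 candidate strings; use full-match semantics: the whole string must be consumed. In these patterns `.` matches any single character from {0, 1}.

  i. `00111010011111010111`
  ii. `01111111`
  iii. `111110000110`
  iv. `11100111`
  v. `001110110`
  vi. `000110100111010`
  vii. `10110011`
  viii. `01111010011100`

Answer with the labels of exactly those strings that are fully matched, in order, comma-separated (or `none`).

i → no match
ii → no match
iii → no match
iv → no match
v → match
vi → match
vii → match
viii → no match

v, vi, vii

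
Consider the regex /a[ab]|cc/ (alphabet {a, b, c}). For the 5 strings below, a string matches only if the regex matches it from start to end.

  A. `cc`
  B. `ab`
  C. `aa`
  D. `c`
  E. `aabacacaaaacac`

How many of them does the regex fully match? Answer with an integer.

3

A → match
B → match
C → match
D → no match
E → no match
Total matched: 3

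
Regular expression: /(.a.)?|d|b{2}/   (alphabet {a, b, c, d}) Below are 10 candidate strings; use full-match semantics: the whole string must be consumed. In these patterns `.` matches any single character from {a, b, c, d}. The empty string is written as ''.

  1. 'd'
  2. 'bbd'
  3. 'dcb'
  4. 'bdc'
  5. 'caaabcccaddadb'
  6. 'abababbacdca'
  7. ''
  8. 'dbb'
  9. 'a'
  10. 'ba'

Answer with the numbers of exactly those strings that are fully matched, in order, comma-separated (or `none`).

1. 'd' → match
2. 'bbd' → no match
3. 'dcb' → no match
4. 'bdc' → no match
5 → no match
6. 'abababbacdca' → no match
7. '' → match
8. 'dbb' → no match
9. 'a' → no match
10. 'ba' → no match

1, 7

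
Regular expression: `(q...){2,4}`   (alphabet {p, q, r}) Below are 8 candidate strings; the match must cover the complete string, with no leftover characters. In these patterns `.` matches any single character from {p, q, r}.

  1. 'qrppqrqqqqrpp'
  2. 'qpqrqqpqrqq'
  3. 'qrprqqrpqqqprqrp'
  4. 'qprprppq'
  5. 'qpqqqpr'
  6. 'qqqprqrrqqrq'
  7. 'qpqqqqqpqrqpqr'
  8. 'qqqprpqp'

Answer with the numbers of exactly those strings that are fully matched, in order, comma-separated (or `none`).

none

1 → no match
2 → no match
3 → no match
4 → no match
5 → no match
6 → no match
7 → no match
8 → no match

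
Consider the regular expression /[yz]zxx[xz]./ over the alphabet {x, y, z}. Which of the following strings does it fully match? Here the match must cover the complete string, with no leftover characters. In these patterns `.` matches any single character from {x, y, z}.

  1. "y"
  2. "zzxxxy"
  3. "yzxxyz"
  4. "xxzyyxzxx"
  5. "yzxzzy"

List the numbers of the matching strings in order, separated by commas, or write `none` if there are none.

2

1 → no match
2 → match
3 → no match
4 → no match
5 → no match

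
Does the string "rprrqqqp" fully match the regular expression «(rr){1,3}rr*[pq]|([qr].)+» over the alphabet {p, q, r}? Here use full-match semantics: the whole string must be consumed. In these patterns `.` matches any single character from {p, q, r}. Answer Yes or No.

Yes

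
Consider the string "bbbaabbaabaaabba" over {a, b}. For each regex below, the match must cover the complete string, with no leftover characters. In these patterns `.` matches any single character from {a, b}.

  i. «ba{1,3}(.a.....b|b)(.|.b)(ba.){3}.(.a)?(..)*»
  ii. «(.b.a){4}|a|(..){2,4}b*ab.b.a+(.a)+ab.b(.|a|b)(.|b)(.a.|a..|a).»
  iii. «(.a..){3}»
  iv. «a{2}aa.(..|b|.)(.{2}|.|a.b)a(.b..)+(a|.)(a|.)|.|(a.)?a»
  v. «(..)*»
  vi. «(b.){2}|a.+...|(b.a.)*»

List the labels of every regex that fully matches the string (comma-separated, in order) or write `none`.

i → no match — must start with "ba"
ii → match
iii → no match
iv → no match
v → match
vi → no match

ii, v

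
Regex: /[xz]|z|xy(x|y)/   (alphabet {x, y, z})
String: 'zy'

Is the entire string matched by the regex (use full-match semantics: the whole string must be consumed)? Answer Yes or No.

No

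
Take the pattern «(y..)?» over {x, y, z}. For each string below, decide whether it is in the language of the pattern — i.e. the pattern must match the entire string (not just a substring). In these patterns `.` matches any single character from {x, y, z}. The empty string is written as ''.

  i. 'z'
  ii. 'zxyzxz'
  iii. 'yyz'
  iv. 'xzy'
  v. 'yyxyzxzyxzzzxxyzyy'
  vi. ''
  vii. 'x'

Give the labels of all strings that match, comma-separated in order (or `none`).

i → no match
ii → no match
iii → match
iv → no match
v → no match
vi → match
vii → no match

iii, vi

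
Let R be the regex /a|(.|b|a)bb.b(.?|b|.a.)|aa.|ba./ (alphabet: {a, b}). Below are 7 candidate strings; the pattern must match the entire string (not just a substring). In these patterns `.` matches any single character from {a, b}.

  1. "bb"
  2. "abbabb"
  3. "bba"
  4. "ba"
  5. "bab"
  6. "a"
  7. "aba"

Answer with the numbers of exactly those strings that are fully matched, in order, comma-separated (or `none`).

1 → no match
2 → match
3 → no match
4 → no match
5 → match
6 → match
7 → no match

2, 5, 6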